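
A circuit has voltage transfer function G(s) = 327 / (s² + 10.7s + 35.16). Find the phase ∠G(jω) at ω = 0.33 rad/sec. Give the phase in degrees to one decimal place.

-5.8°

∠[(j0.33)² + 10.7(j0.33) + 35.16] = ∠[35.051 + j3.531] = 5.75°
∠G(j0.33) = −5.75° = -5.75°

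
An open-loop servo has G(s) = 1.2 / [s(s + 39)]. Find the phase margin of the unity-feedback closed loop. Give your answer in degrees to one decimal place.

Gain crossover: |G(jω)| = 1 at ω ≈ 0.0308 rad/s.
∠G(j0.0308) = −90° − arctan(0.0308/39) ≈ -90.05°
PM = 180° + (-90.05°) = 89.95°

90.0 deg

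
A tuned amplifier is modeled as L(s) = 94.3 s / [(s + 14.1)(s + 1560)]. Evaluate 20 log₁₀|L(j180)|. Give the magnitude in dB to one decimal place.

|j180| = 180
|j180 + 14.1| = √(180² + 14.1²) = 180.6
|j180 + 1560| = √(180² + 1560²) = 1570
|L(j180)| = 94.3 × 180 / (180.6 × 1570) = 0.059867
20 log₁₀(0.059867) = -24.46 dB

-24.5 dB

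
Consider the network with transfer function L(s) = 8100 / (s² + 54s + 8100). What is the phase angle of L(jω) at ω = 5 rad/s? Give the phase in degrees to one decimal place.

∠[(j5)² + 54(j5) + 8100] = ∠[8075 + j270] = 1.92°
∠L(j5) = −1.92° = -1.92°

-1.9°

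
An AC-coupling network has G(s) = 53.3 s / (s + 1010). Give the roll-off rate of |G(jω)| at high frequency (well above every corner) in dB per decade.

0 dB/decade

With 1 zero and 1 pole, the high-frequency asymptotic slope is 20 × (1 − 1) = 0 dB/decade.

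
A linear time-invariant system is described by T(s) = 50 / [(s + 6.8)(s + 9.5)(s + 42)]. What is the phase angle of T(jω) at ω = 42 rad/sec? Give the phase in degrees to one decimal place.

∠(j42 + 6.8) = arctan(42/6.8) = 80.80°
∠(j42 + 9.5) = arctan(42/9.5) = 77.25°
∠(j42 + 42) = arctan(42/42) = 45.00°
∠T(j42) = − (80.80° + 77.25° + 45.00°) = -203.06°

-203.1 deg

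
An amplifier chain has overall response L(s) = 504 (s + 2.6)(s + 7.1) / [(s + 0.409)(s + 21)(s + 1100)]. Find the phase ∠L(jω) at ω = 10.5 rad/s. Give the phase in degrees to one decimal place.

∠(j10.5 + 2.6) = arctan(10.5/2.6) = 76.09°
∠(j10.5 + 7.1) = arctan(10.5/7.1) = 55.93°
∠(j10.5 + 0.409) = arctan(10.5/0.409) = 87.77°
∠(j10.5 + 21) = arctan(10.5/21) = 26.57°
∠(j10.5 + 1100) = arctan(10.5/1100) = 0.55°
∠L(j10.5) = 76.09° + 55.93° − (87.77° + 26.57° + 0.55°) = 17.14°

17.1 deg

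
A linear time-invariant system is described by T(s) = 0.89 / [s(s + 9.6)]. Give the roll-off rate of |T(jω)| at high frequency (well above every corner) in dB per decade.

With 0 zeros and 2 poles, the high-frequency asymptotic slope is 20 × (0 − 2) = -40 dB/decade.

-40 dB/decade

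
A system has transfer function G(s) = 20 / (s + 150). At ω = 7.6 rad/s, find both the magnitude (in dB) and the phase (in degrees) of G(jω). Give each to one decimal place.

|G| = -17.5 dB, ∠G = -2.9°

|j7.6 + 150| = √(7.6² + 150²) = 150.2
|G(j7.6)| = 20 / 150.2 = 0.13316
20 log₁₀(0.13316) = -17.51 dB
∠(j7.6 + 150) = arctan(7.6/150) = 2.90°
∠G(j7.6) = −2.90° = -2.90°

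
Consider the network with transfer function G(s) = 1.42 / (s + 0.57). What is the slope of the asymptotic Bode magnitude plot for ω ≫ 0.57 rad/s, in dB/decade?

-20 dB/decade

With 0 zeros and 1 pole, the high-frequency asymptotic slope is 20 × (0 − 1) = -20 dB/decade.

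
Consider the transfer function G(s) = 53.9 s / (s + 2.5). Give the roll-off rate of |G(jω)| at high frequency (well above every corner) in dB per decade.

0 dB/decade

With 1 zero and 1 pole, the high-frequency asymptotic slope is 20 × (1 − 1) = 0 dB/decade.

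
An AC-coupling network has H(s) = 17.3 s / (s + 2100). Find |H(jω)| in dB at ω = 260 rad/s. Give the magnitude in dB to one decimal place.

|j260| = 260
|j260 + 2100| = √(260² + 2100²) = 2116
|H(j260)| = 17.3 × 260 / 2116 = 2.1257
20 log₁₀(2.1257) = 6.55 dB

6.5 dB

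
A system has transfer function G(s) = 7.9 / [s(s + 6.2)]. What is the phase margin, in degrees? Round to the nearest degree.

Gain crossover: |G(jω)| = 1 at ω ≈ 1.25 rad/s.
∠G(j1.25) = −90° − arctan(1.25/6.2) ≈ -101.39°
PM = 180° + (-101.39°) = 78.61°

79°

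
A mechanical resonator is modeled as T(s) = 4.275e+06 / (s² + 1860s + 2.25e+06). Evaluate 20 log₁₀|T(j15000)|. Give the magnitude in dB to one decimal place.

-34.4 dB

|(j15000)² + 1860(j15000) + 2.25e+06| = |-2.2275e+08 + j2.79e+07| = 2.245e+08
|T(j15000)| = 4.275e+06 / 2.245e+08 = 0.019043
20 log₁₀(0.019043) = -34.41 dB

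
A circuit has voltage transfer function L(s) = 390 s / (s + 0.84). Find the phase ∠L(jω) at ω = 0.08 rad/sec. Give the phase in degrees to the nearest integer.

∠(j0.08) = 90.00°
∠(j0.08 + 0.84) = arctan(0.08/0.84) = 5.44°
∠L(j0.08) = 90.00° − 5.44° = 84.56°

85°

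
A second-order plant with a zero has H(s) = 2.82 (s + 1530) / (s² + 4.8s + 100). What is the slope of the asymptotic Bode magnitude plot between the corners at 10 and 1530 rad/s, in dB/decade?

In this band the factors already past their corner are: complex pole pair at ωₙ ≈ 10; net slope = -40 dB/decade.

-40 dB/decade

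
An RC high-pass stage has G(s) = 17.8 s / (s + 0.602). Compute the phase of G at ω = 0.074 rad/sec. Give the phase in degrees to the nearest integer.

83°

∠(j0.074) = 90.00°
∠(j0.074 + 0.602) = arctan(0.074/0.602) = 7.01°
∠G(j0.074) = 90.00° − 7.01° = 82.99°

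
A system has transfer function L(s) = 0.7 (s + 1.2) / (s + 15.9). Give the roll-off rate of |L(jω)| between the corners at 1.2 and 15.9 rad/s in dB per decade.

In this band the factors already past their corner are: zero at 1.2; net slope = 20 dB/decade.

20 dB/decade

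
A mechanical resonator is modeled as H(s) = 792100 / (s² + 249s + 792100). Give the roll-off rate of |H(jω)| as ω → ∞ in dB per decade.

-40 dB/decade

With 0 zeros and 2 poles, the high-frequency asymptotic slope is 20 × (0 − 2) = -40 dB/decade.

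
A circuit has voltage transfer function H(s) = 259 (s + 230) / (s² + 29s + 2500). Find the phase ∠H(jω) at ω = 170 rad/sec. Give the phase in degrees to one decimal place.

-133.0°

∠(j170 + 230) = arctan(170/230) = 36.47°
∠[(j170)² + 29(j170) + 2500] = ∠[-26400 + j4930] = 169.42°
∠H(j170) = 36.47° − 169.42° = -132.95°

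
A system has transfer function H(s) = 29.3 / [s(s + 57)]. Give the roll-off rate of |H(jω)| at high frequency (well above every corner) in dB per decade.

With 0 zeros and 2 poles, the high-frequency asymptotic slope is 20 × (0 − 2) = -40 dB/decade.

-40 dB/decade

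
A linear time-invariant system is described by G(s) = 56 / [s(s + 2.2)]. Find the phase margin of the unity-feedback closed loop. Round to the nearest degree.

Gain crossover: |G(jω)| = 1 at ω ≈ 7.32 rad s⁻¹.
∠G(j7.32) = −90° − arctan(7.32/2.2) ≈ -163.28°
PM = 180° + (-163.28°) = 16.72°

17°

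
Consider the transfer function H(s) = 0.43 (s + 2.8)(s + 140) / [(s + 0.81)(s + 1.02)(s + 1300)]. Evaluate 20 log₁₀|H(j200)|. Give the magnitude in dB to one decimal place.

|j200 + 2.8| = √(200² + 2.8²) = 200
|j200 + 140| = √(200² + 140²) = 244.1
|j200 + 0.81| = √(200² + 0.81²) = 200
|j200 + 1.02| = √(200² + 1.02²) = 200
|j200 + 1300| = √(200² + 1300²) = 1315
|H(j200)| = 0.43 × 200 × 244.1 / (200 × 200 × 1315) = 0.00039909
20 log₁₀(0.00039909) = -67.98 dB

-68.0 dB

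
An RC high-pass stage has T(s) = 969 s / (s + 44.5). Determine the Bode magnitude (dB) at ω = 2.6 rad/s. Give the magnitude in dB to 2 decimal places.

35.04 dB

|j2.6| = 2.6
|j2.6 + 44.5| = √(2.6² + 44.5²) = 44.58
|T(j2.6)| = 969 × 2.6 / 44.58 = 56.519
20 log₁₀(56.519) = 35.044 dB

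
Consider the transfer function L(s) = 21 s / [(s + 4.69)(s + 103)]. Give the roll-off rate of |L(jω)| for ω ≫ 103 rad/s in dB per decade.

With 1 zero and 2 poles, the high-frequency asymptotic slope is 20 × (1 − 2) = -20 dB/decade.

-20 dB/decade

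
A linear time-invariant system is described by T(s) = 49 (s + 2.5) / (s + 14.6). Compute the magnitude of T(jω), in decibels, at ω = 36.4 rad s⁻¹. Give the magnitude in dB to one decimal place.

33.2 dB

|j36.4 + 2.5| = √(36.4² + 2.5²) = 36.49
|j36.4 + 14.6| = √(36.4² + 14.6²) = 39.22
|T(j36.4)| = 49 × 36.49 / 39.22 = 45.585
20 log₁₀(45.585) = 33.18 dB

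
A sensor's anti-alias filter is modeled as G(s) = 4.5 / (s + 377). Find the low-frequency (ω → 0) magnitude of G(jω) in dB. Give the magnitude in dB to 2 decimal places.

G(0) = 4.5 / 377 = 0.011936
20 log₁₀(0.011936) = -38.463 dB

-38.46 dB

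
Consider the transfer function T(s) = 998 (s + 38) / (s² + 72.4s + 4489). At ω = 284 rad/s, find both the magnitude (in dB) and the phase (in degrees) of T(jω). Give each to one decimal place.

|j284 + 38| = √(284² + 38²) = 286.5
|(j284)² + 72.4(j284) + 4489| = |-76167 + j20562| = 7.889e+04
|T(j284)| = 998 × 286.5 / 7.889e+04 = 3.6246
20 log₁₀(3.6246) = 11.19 dB
∠(j284 + 38) = arctan(284/38) = 82.38°
∠[(j284)² + 72.4(j284) + 4489] = ∠[-76167 + j20562] = 164.89°
∠T(j284) = 82.38° − 164.89° = -82.51°

|T| = 11.2 dB, ∠T = -82.5°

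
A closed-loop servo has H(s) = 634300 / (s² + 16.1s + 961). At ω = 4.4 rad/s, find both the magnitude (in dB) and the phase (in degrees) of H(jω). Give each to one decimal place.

|H| = 56.5 dB, ∠H = -4.3 deg

|(j4.4)² + 16.1(j4.4) + 961| = |941.64 + j70.84| = 944.3
|H(j4.4)| = 634300 / 944.3 = 671.71
20 log₁₀(671.71) = 56.54 dB
∠[(j4.4)² + 16.1(j4.4) + 961] = ∠[941.64 + j70.84] = 4.30°
∠H(j4.4) = −4.30° = -4.30°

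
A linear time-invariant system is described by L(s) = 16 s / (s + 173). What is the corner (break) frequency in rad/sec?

The single real pole at s = −173 gives a corner at ω = 173 rad/sec.

173 rad/sec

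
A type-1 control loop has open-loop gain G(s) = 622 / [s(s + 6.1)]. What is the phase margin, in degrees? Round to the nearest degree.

Gain crossover: |G(jω)| = 1 at ω ≈ 24.6 rad s⁻¹.
∠G(j24.6) = −90° − arctan(24.6/6.1) ≈ -166.06°
PM = 180° + (-166.06°) = 13.94°

14°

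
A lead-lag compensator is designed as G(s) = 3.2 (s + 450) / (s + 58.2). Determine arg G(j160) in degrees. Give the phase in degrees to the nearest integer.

∠(j160 + 450) = arctan(160/450) = 19.57°
∠(j160 + 58.2) = arctan(160/58.2) = 70.01°
∠G(j160) = 19.57° − 70.01° = -50.44°

-50°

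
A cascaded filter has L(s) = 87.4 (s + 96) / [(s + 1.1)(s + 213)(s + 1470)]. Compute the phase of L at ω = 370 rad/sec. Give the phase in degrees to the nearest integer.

∠(j370 + 96) = arctan(370/96) = 75.45°
∠(j370 + 1.1) = arctan(370/1.1) = 89.83°
∠(j370 + 213) = arctan(370/213) = 60.07°
∠(j370 + 1470) = arctan(370/1470) = 14.13°
∠L(j370) = 75.45° − (89.83° + 60.07° + 14.13°) = -88.57°

-89 deg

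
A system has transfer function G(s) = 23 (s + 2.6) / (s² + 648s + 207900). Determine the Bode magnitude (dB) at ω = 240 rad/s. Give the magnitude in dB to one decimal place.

|j240 + 2.6| = √(240² + 2.6²) = 240
|(j240)² + 648(j240) + 207900| = |1.503e+05 + j1.5552e+05| = 2.163e+05
|G(j240)| = 23 × 240 / 2.163e+05 = 0.025524
20 log₁₀(0.025524) = -31.86 dB

-31.9 dB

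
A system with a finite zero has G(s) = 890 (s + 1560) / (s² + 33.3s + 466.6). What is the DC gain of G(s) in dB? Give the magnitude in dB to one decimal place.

69.5 dB

G(0) = 890 × 1560 / 466.6 = 2975.6
20 log₁₀(2975.6) = 69.47 dB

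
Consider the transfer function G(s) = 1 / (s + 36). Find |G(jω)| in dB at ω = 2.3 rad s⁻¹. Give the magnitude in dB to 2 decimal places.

|j2.3 + 36| = √(2.3² + 36²) = 36.07
|G(j2.3)| = 1 / 36.07 = 0.027721
20 log₁₀(0.027721) = -31.144 dB

-31.14 dB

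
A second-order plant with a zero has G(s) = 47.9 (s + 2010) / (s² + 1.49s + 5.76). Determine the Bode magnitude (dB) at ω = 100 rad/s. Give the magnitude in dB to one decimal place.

19.7 dB

|j100 + 2010| = √(100² + 2010²) = 2012
|(j100)² + 1.49(j100) + 5.76| = |-9994.2 + j149| = 9995
|G(j100)| = 47.9 × 2012 / 9995 = 9.6443
20 log₁₀(9.6443) = 19.69 dB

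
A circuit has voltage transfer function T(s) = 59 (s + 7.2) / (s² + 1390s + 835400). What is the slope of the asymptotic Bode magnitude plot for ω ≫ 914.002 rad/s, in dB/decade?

With 1 zero and 2 poles, the high-frequency asymptotic slope is 20 × (1 − 2) = -20 dB/decade.

-20 dB/decade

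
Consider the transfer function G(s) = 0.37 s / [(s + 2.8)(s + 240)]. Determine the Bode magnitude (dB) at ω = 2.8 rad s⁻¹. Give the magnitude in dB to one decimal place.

|j2.8| = 2.8
|j2.8 + 2.8| = √(2.8² + 2.8²) = 3.96
|j2.8 + 240| = √(2.8² + 240²) = 240
|G(j2.8)| = 0.37 × 2.8 / (3.96 × 240) = 0.00109
20 log₁₀(0.00109) = -59.25 dB

-59.3 dB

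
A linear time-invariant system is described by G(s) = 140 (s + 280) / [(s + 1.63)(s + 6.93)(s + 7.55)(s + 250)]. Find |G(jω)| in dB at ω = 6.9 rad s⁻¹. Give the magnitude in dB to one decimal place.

|j6.9 + 280| = √(6.9² + 280²) = 280.1
|j6.9 + 1.63| = √(6.9² + 1.63²) = 7.09
|j6.9 + 6.93| = √(6.9² + 6.93²) = 9.779
|j6.9 + 7.55| = √(6.9² + 7.55²) = 10.23
|j6.9 + 250| = √(6.9² + 250²) = 250.1
|G(j6.9)| = 140 × 280.1 / (7.09 × 9.779 × 10.23 × 250.1) = 0.22109
20 log₁₀(0.22109) = -13.11 dB

-13.1 dB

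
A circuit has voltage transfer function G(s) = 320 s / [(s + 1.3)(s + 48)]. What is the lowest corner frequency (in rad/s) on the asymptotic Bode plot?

Break frequencies occur at each pole and zero magnitude: 1.3 rad/s, 48 rad/s.
The lowest is 1.3 rad/s.

1.3 rad/s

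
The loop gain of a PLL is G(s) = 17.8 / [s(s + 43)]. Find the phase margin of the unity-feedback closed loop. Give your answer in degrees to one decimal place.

89.4°

Gain crossover: |G(jω)| = 1 at ω ≈ 0.414 rad s⁻¹.
∠G(j0.414) = −90° − arctan(0.414/43) ≈ -90.55°
PM = 180° + (-90.55°) = 89.45°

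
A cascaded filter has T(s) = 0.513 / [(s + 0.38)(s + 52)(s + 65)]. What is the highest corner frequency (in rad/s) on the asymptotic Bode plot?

Break frequencies occur at each pole and zero magnitude: 0.38 rad/s, 52 rad/s, 65 rad/s.
The highest is 65 rad/s.

65 rad/s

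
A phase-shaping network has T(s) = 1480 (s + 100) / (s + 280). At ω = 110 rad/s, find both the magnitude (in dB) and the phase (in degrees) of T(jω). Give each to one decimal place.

|T| = 57.3 dB, ∠T = 26.3°

|j110 + 100| = √(110² + 100²) = 148.7
|j110 + 280| = √(110² + 280²) = 300.8
|T(j110)| = 1480 × 148.7 / 300.8 = 731.36
20 log₁₀(731.36) = 57.28 dB
∠(j110 + 100) = arctan(110/100) = 47.73°
∠(j110 + 280) = arctan(110/280) = 21.45°
∠T(j110) = 47.73° − 21.45° = 26.28°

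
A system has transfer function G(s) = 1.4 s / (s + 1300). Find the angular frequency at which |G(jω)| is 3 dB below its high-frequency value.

For a single-pole high-pass, the −3 dB point is at the pole: ω = 1300 rad/s.

1300 rad/s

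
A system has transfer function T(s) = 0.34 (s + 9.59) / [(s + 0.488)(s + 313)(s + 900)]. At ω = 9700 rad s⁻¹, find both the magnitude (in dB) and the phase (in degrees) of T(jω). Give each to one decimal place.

|T| = -168.9 dB, ∠T = -172.9°

|j9700 + 9.59| = √(9700² + 9.59²) = 9700
|j9700 + 0.488| = √(9700² + 0.488²) = 9700
|j9700 + 313| = √(9700² + 313²) = 9705
|j9700 + 900| = √(9700² + 900²) = 9742
|T(j9700)| = 0.34 × 9700 / (9700 × 9705 × 9742) = 3.5962e-09
20 log₁₀(3.5962e-09) = -168.88 dB
∠(j9700 + 9.59) = arctan(9700/9.59) = 89.94°
∠(j9700 + 0.488) = arctan(9700/0.488) = 90.00°
∠(j9700 + 313) = arctan(9700/313) = 88.15°
∠(j9700 + 900) = arctan(9700/900) = 84.70°
∠T(j9700) = 89.94° − (90.00° + 88.15° + 84.70°) = -172.90°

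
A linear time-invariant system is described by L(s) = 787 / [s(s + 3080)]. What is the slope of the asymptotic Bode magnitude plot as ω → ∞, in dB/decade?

With 0 zeros and 2 poles, the high-frequency asymptotic slope is 20 × (0 − 2) = -40 dB/decade.

-40 dB/decade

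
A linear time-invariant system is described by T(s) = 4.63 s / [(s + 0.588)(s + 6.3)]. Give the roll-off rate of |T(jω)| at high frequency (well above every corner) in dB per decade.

With 1 zero and 2 poles, the high-frequency asymptotic slope is 20 × (1 − 2) = -20 dB/decade.

-20 dB/decade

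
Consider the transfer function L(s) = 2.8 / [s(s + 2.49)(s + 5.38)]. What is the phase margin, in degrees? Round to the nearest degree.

Gain crossover: |L(jω)| = 1 at ω ≈ 0.208 rad s⁻¹.
∠L(j0.208) = −90° − arctan(0.208/2.49) − arctan(0.208/5.38) ≈ -96.99°
PM = 180° + (-96.99°) = 83.01°

83 deg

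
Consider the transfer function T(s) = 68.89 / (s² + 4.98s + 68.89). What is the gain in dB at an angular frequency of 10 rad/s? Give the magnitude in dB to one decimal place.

1.4 dB

|(j10)² + 4.98(j10) + 68.89| = |-31.11 + j49.8| = 58.72
|T(j10)| = 68.89 / 58.72 = 1.1732
20 log₁₀(1.1732) = 1.39 dB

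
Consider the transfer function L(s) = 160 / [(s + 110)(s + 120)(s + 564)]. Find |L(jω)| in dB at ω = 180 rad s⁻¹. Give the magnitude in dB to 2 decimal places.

|j180 + 110| = √(180² + 110²) = 211
|j180 + 120| = √(180² + 120²) = 216.3
|j180 + 564| = √(180² + 564²) = 592
|L(j180)| = 160 / (211 × 216.3 × 592) = 5.9221e-06
20 log₁₀(5.9221e-06) = -104.550 dB

-104.55 dB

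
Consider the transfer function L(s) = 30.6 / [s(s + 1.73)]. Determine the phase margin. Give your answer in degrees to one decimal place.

Gain crossover: |L(jω)| = 1 at ω ≈ 5.4 rad/sec.
∠L(j5.4) = −90° − arctan(5.4/1.73) ≈ -162.23°
PM = 180° + (-162.23°) = 17.77°

17.8°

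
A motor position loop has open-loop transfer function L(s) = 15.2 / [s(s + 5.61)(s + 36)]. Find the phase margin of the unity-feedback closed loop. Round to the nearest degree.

Gain crossover: |L(jω)| = 1 at ω ≈ 0.0753 rad/sec.
∠L(j0.0753) = −90° − arctan(0.0753/5.61) − arctan(0.0753/36) ≈ -90.89°
PM = 180° + (-90.89°) = 89.11°

89°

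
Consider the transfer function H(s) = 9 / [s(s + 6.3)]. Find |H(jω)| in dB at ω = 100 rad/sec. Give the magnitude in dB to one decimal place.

-60.9 dB

|j100 + 6.3| = √(100² + 6.3²) = 100.2
|j100| = 100
|H(j100)| = 9 / (100.2 × 100) = 0.00089822
20 log₁₀(0.00089822) = -60.93 dB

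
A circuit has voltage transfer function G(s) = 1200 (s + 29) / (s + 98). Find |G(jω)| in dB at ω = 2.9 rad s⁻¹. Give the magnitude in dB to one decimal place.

|j2.9 + 29| = √(2.9² + 29²) = 29.14
|j2.9 + 98| = √(2.9² + 98²) = 98.04
|G(j2.9)| = 1200 × 29.14 / 98.04 = 356.72
20 log₁₀(356.72) = 51.05 dB

51.0 dB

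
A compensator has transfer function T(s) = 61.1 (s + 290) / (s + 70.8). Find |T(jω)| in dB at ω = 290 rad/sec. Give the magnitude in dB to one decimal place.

38.5 dB

|j290 + 290| = √(290² + 290²) = 410.1
|j290 + 70.8| = √(290² + 70.8²) = 298.5
|T(j290)| = 61.1 × 410.1 / 298.5 = 83.943
20 log₁₀(83.943) = 38.48 dB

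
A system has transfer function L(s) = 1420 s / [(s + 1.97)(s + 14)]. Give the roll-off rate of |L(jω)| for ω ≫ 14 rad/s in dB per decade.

-20 dB/decade

With 1 zero and 2 poles, the high-frequency asymptotic slope is 20 × (1 − 2) = -20 dB/decade.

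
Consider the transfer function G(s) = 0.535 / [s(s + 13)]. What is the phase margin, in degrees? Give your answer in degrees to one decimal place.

Gain crossover: |G(jω)| = 1 at ω ≈ 0.0412 rad/s.
∠G(j0.0412) = −90° − arctan(0.0412/13) ≈ -90.18°
PM = 180° + (-90.18°) = 89.82°

89.8°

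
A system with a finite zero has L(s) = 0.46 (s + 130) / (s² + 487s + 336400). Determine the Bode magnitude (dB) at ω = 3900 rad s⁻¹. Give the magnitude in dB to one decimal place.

|j3900 + 130| = √(3900² + 130²) = 3902
|(j3900)² + 487(j3900) + 336400| = |-1.4874e+07 + j1.8993e+06| = 1.499e+07
|L(j3900)| = 0.46 × 3902 / 1.499e+07 = 0.00011971
20 log₁₀(0.00011971) = -78.44 dB

-78.4 dB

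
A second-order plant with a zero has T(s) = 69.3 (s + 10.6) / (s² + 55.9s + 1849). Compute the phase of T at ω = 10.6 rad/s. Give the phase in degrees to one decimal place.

26.2°

∠(j10.6 + 10.6) = arctan(10.6/10.6) = 45.00°
∠[(j10.6)² + 55.9(j10.6) + 1849] = ∠[1736.6 + j592.54] = 18.84°
∠T(j10.6) = 45.00° − 18.84° = 26.16°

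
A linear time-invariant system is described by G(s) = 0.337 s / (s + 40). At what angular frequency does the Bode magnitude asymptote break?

40 rad/sec

The single real pole at s = −40 gives a corner at ω = 40 rad/sec.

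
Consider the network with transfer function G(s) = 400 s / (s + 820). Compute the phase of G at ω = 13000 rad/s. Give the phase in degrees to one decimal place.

3.6°

∠(j13000) = 90.00°
∠(j13000 + 820) = arctan(13000/820) = 86.39°
∠G(j13000) = 90.00° − 86.39° = 3.61°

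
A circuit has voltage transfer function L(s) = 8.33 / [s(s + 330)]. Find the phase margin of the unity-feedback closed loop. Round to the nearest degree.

90°

Gain crossover: |L(jω)| = 1 at ω ≈ 0.0252 rad/sec.
∠L(j0.0252) = −90° − arctan(0.0252/330) ≈ -90.00°
PM = 180° + (-90.00°) = 90.00°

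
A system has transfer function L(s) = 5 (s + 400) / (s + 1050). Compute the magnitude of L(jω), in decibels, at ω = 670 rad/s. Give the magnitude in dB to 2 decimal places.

|j670 + 400| = √(670² + 400²) = 780.3
|j670 + 1050| = √(670² + 1050²) = 1246
|L(j670)| = 5 × 780.3 / 1246 = 3.1324
20 log₁₀(3.1324) = 9.918 dB

9.92 dB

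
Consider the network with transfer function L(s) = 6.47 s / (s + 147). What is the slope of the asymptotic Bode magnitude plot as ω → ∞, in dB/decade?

With 1 zero and 1 pole, the high-frequency asymptotic slope is 20 × (1 − 1) = 0 dB/decade.

0 dB/decade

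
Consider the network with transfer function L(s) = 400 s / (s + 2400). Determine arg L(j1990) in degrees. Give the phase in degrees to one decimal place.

∠(j1990) = 90.00°
∠(j1990 + 2400) = arctan(1990/2400) = 39.66°
∠L(j1990) = 90.00° − 39.66° = 50.34°

50.3°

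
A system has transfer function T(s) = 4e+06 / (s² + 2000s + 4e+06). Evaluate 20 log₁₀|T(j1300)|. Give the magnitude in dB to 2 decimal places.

|(j1300)² + 2000(j1300) + 4e+06| = |2.31e+06 + j2.6e+06| = 3.478e+06
|T(j1300)| = 4e+06 / 3.478e+06 = 1.1501
20 log₁₀(1.1501) = 1.215 dB

1.21 dB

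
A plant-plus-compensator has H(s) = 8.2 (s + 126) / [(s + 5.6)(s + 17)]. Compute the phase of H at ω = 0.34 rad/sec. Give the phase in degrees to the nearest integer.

∠(j0.34 + 126) = arctan(0.34/126) = 0.15°
∠(j0.34 + 5.6) = arctan(0.34/5.6) = 3.47°
∠(j0.34 + 17) = arctan(0.34/17) = 1.15°
∠H(j0.34) = 0.15° − (3.47° + 1.15°) = -4.47°

-4°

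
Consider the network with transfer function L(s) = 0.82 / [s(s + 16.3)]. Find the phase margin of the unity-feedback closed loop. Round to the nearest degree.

Gain crossover: |L(jω)| = 1 at ω ≈ 0.0503 rad s⁻¹.
∠L(j0.0503) = −90° − arctan(0.0503/16.3) ≈ -90.18°
PM = 180° + (-90.18°) = 89.82°

90°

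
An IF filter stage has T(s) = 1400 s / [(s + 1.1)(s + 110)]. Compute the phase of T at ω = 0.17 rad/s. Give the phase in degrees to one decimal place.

81.1 deg

∠(j0.17) = 90.00°
∠(j0.17 + 1.1) = arctan(0.17/1.1) = 8.79°
∠(j0.17 + 110) = arctan(0.17/110) = 0.09°
∠T(j0.17) = 90.00° − (8.79° + 0.09°) = 81.13°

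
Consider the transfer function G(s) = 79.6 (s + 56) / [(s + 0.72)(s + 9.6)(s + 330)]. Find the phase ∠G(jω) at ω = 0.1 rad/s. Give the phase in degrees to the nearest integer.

-8°

∠(j0.1 + 56) = arctan(0.1/56) = 0.10°
∠(j0.1 + 0.72) = arctan(0.1/0.72) = 7.91°
∠(j0.1 + 9.6) = arctan(0.1/9.6) = 0.60°
∠(j0.1 + 330) = arctan(0.1/330) = 0.02°
∠G(j0.1) = 0.10° − (7.91° + 0.60° + 0.02°) = -8.42°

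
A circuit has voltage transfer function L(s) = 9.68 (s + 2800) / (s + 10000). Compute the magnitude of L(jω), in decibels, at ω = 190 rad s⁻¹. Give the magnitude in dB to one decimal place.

|j190 + 2800| = √(190² + 2800²) = 2806
|j190 + 10000| = √(190² + 10000²) = 1e+04
|L(j190)| = 9.68 × 2806 / 1e+04 = 2.7161
20 log₁₀(2.7161) = 8.68 dB

8.7 dB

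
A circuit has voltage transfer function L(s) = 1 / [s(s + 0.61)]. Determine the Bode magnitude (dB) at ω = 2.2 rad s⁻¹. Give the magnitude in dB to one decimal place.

-14.0 dB

|j2.2 + 0.61| = √(2.2² + 0.61²) = 2.283
|j2.2| = 2.2
|L(j2.2)| = 1 / (2.283 × 2.2) = 0.1991
20 log₁₀(0.1991) = -14.02 dB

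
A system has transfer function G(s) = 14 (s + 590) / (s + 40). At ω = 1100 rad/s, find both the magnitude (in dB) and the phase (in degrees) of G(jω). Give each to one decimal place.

|G| = 24.0 dB, ∠G = -26.1°

|j1100 + 590| = √(1100² + 590²) = 1248
|j1100 + 40| = √(1100² + 40²) = 1101
|G(j1100)| = 14 × 1248 / 1101 = 15.876
20 log₁₀(15.876) = 24.01 dB
∠(j1100 + 590) = arctan(1100/590) = 61.79°
∠(j1100 + 40) = arctan(1100/40) = 87.92°
∠G(j1100) = 61.79° − 87.92° = -26.12°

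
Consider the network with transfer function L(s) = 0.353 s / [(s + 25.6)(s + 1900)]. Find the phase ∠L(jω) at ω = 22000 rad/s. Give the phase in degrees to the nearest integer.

-85°

∠(j22000) = 90.00°
∠(j22000 + 25.6) = arctan(22000/25.6) = 89.93°
∠(j22000 + 1900) = arctan(22000/1900) = 85.06°
∠L(j22000) = 90.00° − (89.93° + 85.06°) = -85.00°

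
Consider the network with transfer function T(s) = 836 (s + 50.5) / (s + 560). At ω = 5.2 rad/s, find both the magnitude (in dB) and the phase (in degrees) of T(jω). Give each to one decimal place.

|T| = 37.6 dB, ∠T = 5.3°

|j5.2 + 50.5| = √(5.2² + 50.5²) = 50.77
|j5.2 + 560| = √(5.2² + 560²) = 560
|T(j5.2)| = 836 × 50.77 / 560 = 75.785
20 log₁₀(75.785) = 37.59 dB
∠(j5.2 + 50.5) = arctan(5.2/50.5) = 5.88°
∠(j5.2 + 560) = arctan(5.2/560) = 0.53°
∠T(j5.2) = 5.88° − 0.53° = 5.35°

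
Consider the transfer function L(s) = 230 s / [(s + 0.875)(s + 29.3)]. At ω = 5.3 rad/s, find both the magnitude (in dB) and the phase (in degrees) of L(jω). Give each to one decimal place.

|L| = 17.6 dB, ∠L = -0.9°

|j5.3| = 5.3
|j5.3 + 0.875| = √(5.3² + 0.875²) = 5.372
|j5.3 + 29.3| = √(5.3² + 29.3²) = 29.78
|L(j5.3)| = 230 × 5.3 / (5.372 × 29.78) = 7.6213
20 log₁₀(7.6213) = 17.64 dB
∠(j5.3) = 90.00°
∠(j5.3 + 0.875) = arctan(5.3/0.875) = 80.63°
∠(j5.3 + 29.3) = arctan(5.3/29.3) = 10.25°
∠L(j5.3) = 90.00° − (80.63° + 10.25°) = -0.88°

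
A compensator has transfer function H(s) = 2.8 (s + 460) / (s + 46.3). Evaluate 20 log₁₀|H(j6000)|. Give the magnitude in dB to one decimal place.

9.0 dB

|j6000 + 460| = √(6000² + 460²) = 6018
|j6000 + 46.3| = √(6000² + 46.3²) = 6000
|H(j6000)| = 2.8 × 6018 / 6000 = 2.8081
20 log₁₀(2.8081) = 8.97 dB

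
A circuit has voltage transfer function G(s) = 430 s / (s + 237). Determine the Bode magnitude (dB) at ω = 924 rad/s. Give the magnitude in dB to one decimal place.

52.4 dB

|j924| = 924
|j924 + 237| = √(924² + 237²) = 953.9
|G(j924)| = 430 × 924 / 953.9 = 416.52
20 log₁₀(416.52) = 52.39 dB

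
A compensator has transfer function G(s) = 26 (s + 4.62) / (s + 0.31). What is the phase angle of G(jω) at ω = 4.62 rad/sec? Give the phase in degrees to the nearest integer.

∠(j4.62 + 4.62) = arctan(4.62/4.62) = 45.00°
∠(j4.62 + 0.31) = arctan(4.62/0.31) = 86.16°
∠G(j4.62) = 45.00° − 86.16° = -41.16°

-41°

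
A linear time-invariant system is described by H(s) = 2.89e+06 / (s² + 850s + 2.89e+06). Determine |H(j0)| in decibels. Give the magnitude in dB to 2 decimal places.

0.00 dB

H(0) = 2.89e+06 / 2.89e+06 = 1
20 log₁₀(1) = 0.000 dB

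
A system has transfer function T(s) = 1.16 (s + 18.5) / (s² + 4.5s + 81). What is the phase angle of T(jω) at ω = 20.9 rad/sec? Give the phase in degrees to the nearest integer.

-117°

∠(j20.9 + 18.5) = arctan(20.9/18.5) = 48.49°
∠[(j20.9)² + 4.5(j20.9) + 81] = ∠[-355.81 + j94.05] = 165.19°
∠T(j20.9) = 48.49° − 165.19° = -116.71°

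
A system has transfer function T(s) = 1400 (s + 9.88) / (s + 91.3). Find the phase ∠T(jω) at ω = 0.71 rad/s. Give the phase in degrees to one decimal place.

3.7°

∠(j0.71 + 9.88) = arctan(0.71/9.88) = 4.11°
∠(j0.71 + 91.3) = arctan(0.71/91.3) = 0.45°
∠T(j0.71) = 4.11° − 0.45° = 3.66°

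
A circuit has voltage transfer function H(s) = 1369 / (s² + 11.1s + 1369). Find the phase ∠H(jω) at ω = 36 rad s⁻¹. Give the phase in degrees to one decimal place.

-79.6°

∠[(j36)² + 11.1(j36) + 1369] = ∠[73 + j399.6] = 79.65°
∠H(j36) = −79.65° = -79.65°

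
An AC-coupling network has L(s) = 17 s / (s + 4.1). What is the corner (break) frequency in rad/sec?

The single real pole at s = −4.1 gives a corner at ω = 4.1 rad/sec.

4.1 rad/sec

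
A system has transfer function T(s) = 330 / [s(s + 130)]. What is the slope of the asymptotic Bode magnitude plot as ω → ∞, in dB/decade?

-40 dB/decade

With 0 zeros and 2 poles, the high-frequency asymptotic slope is 20 × (0 − 2) = -40 dB/decade.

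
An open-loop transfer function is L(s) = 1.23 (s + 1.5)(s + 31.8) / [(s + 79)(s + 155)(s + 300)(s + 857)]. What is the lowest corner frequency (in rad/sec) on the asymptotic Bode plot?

Break frequencies occur at each pole and zero magnitude: 1.5 rad/sec, 31.8 rad/sec, 79 rad/sec, 155 rad/sec, 300 rad/sec, 857 rad/sec.
The lowest is 1.5 rad/sec.

1.5 rad/sec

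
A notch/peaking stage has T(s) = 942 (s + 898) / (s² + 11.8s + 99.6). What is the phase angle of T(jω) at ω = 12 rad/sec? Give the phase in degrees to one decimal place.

-106.6°

∠(j12 + 898) = arctan(12/898) = 0.77°
∠[(j12)² + 11.8(j12) + 99.6] = ∠[-44.4 + j141.6] = 107.41°
∠T(j12) = 0.77° − 107.41° = -106.64°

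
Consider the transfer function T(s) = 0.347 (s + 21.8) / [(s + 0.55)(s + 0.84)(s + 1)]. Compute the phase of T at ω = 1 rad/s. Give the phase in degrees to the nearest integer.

-154°

∠(j1 + 21.8) = arctan(1/21.8) = 2.63°
∠(j1 + 0.55) = arctan(1/0.55) = 61.19°
∠(j1 + 0.84) = arctan(1/0.84) = 49.97°
∠(j1 + 1) = arctan(1/1) = 45.00°
∠T(j1) = 2.63° − (61.19° + 49.97° + 45.00°) = -153.53°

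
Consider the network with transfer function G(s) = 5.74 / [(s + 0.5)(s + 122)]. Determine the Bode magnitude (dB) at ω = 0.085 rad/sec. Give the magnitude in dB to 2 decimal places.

-20.65 dB

|j0.085 + 0.5| = √(0.085² + 0.5²) = 0.5072
|j0.085 + 122| = √(0.085² + 122²) = 122
|G(j0.085)| = 5.74 / (0.5072 × 122) = 0.092767
20 log₁₀(0.092767) = -20.652 dB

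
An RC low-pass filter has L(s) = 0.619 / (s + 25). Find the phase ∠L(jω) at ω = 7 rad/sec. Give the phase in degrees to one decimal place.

∠(j7 + 25) = arctan(7/25) = 15.64°
∠L(j7) = −15.64° = -15.64°

-15.6 deg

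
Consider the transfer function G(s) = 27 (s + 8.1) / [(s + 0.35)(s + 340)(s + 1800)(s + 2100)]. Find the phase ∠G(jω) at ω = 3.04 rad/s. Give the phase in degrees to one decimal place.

∠(j3.04 + 8.1) = arctan(3.04/8.1) = 20.57°
∠(j3.04 + 0.35) = arctan(3.04/0.35) = 83.43°
∠(j3.04 + 340) = arctan(3.04/340) = 0.51°
∠(j3.04 + 1800) = arctan(3.04/1800) = 0.10°
∠(j3.04 + 2100) = arctan(3.04/2100) = 0.08°
∠G(j3.04) = 20.57° − (83.43° + 0.51° + 0.10° + 0.08°) = -63.55°

-63.6°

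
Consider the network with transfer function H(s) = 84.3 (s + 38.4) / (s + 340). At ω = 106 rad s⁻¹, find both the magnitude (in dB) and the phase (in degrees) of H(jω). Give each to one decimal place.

|j106 + 38.4| = √(106² + 38.4²) = 112.7
|j106 + 340| = √(106² + 340²) = 356.1
|H(j106)| = 84.3 × 112.7 / 356.1 = 26.686
20 log₁₀(26.686) = 28.53 dB
∠(j106 + 38.4) = arctan(106/38.4) = 70.09°
∠(j106 + 340) = arctan(106/340) = 17.32°
∠H(j106) = 70.09° − 17.32° = 52.77°

|H| = 28.5 dB, ∠H = 52.8°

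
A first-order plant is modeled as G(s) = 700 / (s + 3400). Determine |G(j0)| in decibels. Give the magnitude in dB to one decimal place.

G(0) = 700 / 3400 = 0.20588
20 log₁₀(0.20588) = -13.73 dB

-13.7 dB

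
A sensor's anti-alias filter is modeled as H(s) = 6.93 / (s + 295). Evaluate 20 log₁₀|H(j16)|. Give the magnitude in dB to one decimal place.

-32.6 dB

|j16 + 295| = √(16² + 295²) = 295.4
|H(j16)| = 6.93 / 295.4 = 0.023457
20 log₁₀(0.023457) = -32.59 dB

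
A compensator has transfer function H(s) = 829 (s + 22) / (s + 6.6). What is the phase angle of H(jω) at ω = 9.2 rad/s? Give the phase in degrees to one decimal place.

-31.7°

∠(j9.2 + 22) = arctan(9.2/22) = 22.69°
∠(j9.2 + 6.6) = arctan(9.2/6.6) = 54.34°
∠H(j9.2) = 22.69° − 54.34° = -31.65°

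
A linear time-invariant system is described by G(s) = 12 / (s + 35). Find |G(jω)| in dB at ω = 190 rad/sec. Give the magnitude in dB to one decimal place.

|j190 + 35| = √(190² + 35²) = 193.2
|G(j190)| = 12 / 193.2 = 0.062113
20 log₁₀(0.062113) = -24.14 dB

-24.1 dB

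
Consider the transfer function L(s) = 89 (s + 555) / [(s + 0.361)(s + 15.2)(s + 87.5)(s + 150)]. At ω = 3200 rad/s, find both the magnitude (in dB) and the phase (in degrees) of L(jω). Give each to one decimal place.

|L| = -171.2 dB, ∠L = -275.3°

|j3200 + 555| = √(3200² + 555²) = 3248
|j3200 + 0.361| = √(3200² + 0.361²) = 3200
|j3200 + 15.2| = √(3200² + 15.2²) = 3200
|j3200 + 87.5| = √(3200² + 87.5²) = 3201
|j3200 + 150| = √(3200² + 150²) = 3204
|L(j3200)| = 89 × 3248 / (3200 × 3200 × 3201 × 3204) = 2.7525e-09
20 log₁₀(2.7525e-09) = -171.21 dB
∠(j3200 + 555) = arctan(3200/555) = 80.16°
∠(j3200 + 0.361) = arctan(3200/0.361) = 89.99°
∠(j3200 + 15.2) = arctan(3200/15.2) = 89.73°
∠(j3200 + 87.5) = arctan(3200/87.5) = 88.43°
∠(j3200 + 150) = arctan(3200/150) = 87.32°
∠L(j3200) = 80.16° − (89.99° + 89.73° + 88.43° + 87.32°) = -275.31°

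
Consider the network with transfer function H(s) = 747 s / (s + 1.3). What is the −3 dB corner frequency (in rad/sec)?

1.3 rad/sec

For a single-pole high-pass, the −3 dB point is at the pole: ω = 1.3 rad/sec.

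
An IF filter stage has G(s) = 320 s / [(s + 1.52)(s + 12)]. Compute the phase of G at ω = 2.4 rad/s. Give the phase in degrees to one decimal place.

∠(j2.4) = 90.00°
∠(j2.4 + 1.52) = arctan(2.4/1.52) = 57.65°
∠(j2.4 + 12) = arctan(2.4/12) = 11.31°
∠G(j2.4) = 90.00° − (57.65° + 11.31°) = 21.04°

21.0°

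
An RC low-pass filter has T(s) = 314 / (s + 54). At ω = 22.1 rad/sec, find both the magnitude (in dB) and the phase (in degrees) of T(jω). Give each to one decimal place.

|j22.1 + 54| = √(22.1² + 54²) = 58.35
|T(j22.1)| = 314 / 58.35 = 5.3816
20 log₁₀(5.3816) = 14.62 dB
∠(j22.1 + 54) = arctan(22.1/54) = 22.26°
∠T(j22.1) = −22.26° = -22.26°

|T| = 14.6 dB, ∠T = -22.3°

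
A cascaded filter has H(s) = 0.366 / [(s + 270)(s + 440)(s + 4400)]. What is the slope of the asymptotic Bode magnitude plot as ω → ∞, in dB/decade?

With 0 zeros and 3 poles, the high-frequency asymptotic slope is 20 × (0 − 3) = -60 dB/decade.

-60 dB/decade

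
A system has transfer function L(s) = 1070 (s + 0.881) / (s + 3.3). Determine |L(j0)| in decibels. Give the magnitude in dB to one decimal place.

49.1 dB

L(0) = 1070 × 0.881 / 3.3 = 285.66
20 log₁₀(285.66) = 49.12 dB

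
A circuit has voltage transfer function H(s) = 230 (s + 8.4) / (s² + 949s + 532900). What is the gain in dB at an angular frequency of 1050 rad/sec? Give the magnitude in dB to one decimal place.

-13.5 dB

|j1050 + 8.4| = √(1050² + 8.4²) = 1050
|(j1050)² + 949(j1050) + 532900| = |-5.696e+05 + j9.9645e+05| = 1.148e+06
|H(j1050)| = 230 × 1050 / 1.148e+06 = 0.21042
20 log₁₀(0.21042) = -13.54 dB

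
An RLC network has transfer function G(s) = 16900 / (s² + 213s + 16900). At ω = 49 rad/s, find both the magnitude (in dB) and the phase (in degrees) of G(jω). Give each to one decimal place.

|G| = -0.5 dB, ∠G = -35.7°

|(j49)² + 213(j49) + 16900| = |14499 + j10437| = 1.786e+04
|G(j49)| = 16900 / 1.786e+04 = 0.94599
20 log₁₀(0.94599) = -0.48 dB
∠[(j49)² + 213(j49) + 16900] = ∠[14499 + j10437] = 35.75°
∠G(j49) = −35.75° = -35.75°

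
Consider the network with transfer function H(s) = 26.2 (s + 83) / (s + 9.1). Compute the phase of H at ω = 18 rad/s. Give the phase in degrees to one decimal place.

∠(j18 + 83) = arctan(18/83) = 12.24°
∠(j18 + 9.1) = arctan(18/9.1) = 63.18°
∠H(j18) = 12.24° − 63.18° = -50.94°

-50.9°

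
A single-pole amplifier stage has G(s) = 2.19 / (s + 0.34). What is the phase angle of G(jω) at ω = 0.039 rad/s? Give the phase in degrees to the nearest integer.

∠(j0.039 + 0.34) = arctan(0.039/0.34) = 6.54°
∠G(j0.039) = −6.54° = -6.54°

-7°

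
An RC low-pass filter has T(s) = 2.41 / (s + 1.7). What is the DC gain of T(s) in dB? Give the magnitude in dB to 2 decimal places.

3.03 dB

T(0) = 2.41 / 1.7 = 1.4176
20 log₁₀(1.4176) = 3.031 dB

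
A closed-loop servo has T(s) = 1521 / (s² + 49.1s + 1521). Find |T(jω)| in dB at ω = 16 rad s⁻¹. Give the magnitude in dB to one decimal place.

|(j16)² + 49.1(j16) + 1521| = |1265 + j785.6| = 1489
|T(j16)| = 1521 / 1489 = 1.0214
20 log₁₀(1.0214) = 0.18 dB

0.2 dB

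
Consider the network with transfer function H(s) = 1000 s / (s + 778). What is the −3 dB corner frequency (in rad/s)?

For a single-pole high-pass, the −3 dB point is at the pole: ω = 778 rad/s.

778 rad/s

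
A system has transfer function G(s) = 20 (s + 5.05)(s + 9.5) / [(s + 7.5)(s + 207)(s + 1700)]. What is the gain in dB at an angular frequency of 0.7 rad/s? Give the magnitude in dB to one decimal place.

-68.7 dB

|j0.7 + 5.05| = √(0.7² + 5.05²) = 5.098
|j0.7 + 9.5| = √(0.7² + 9.5²) = 9.526
|j0.7 + 7.5| = √(0.7² + 7.5²) = 7.533
|j0.7 + 207| = √(0.7² + 207²) = 207
|j0.7 + 1700| = √(0.7² + 1700²) = 1700
|G(j0.7)| = 20 × 5.098 × 9.526 / (7.533 × 207 × 1700) = 0.00036643
20 log₁₀(0.00036643) = -68.72 dB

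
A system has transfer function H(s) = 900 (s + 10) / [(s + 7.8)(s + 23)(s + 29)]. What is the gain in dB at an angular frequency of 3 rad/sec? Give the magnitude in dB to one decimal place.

|j3 + 10| = √(3² + 10²) = 10.44
|j3 + 7.8| = √(3² + 7.8²) = 8.357
|j3 + 23| = √(3² + 23²) = 23.19
|j3 + 29| = √(3² + 29²) = 29.15
|H(j3)| = 900 × 10.44 / (8.357 × 23.19 × 29.15) = 1.6627
20 log₁₀(1.6627) = 4.42 dB

4.4 dB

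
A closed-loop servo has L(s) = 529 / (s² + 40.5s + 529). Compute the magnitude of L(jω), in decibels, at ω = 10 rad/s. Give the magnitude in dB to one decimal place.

-0.9 dB

|(j10)² + 40.5(j10) + 529| = |429 + j405| = 590
|L(j10)| = 529 / 590 = 0.89665
20 log₁₀(0.89665) = -0.95 dB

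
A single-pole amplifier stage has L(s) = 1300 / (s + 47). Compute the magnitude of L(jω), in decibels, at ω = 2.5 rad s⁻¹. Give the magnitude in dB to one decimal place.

28.8 dB

|j2.5 + 47| = √(2.5² + 47²) = 47.07
|L(j2.5)| = 1300 / 47.07 = 27.621
20 log₁₀(27.621) = 28.82 dB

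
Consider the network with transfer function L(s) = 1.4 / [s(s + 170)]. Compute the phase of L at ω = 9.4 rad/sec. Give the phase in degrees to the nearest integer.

-93°

∠(j9.4 + 170) = arctan(9.4/170) = 3.16°
∠(j9.4) = 90.00°
∠L(j9.4) = − (3.16° + 90.00°) = -93.16°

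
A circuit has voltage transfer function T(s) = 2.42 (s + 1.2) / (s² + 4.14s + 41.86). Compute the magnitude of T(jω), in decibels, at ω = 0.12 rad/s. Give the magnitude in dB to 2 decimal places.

|j0.12 + 1.2| = √(0.12² + 1.2²) = 1.206
|(j0.12)² + 4.14(j0.12) + 41.86| = |41.846 + j0.4968| = 41.85
|T(j0.12)| = 2.42 × 1.206 / 41.85 = 0.069739
20 log₁₀(0.069739) = -23.130 dB

-23.13 dB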